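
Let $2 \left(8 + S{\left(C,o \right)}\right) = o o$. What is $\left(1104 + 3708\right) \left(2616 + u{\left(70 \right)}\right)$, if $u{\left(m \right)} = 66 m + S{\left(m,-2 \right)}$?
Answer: $34790760$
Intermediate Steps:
$S{\left(C,o \right)} = -8 + \frac{o^{2}}{2}$ ($S{\left(C,o \right)} = -8 + \frac{o o}{2} = -8 + \frac{o^{2}}{2}$)
$u{\left(m \right)} = -6 + 66 m$ ($u{\left(m \right)} = 66 m - \left(8 - \frac{\left(-2\right)^{2}}{2}\right) = 66 m + \left(-8 + \frac{1}{2} \cdot 4\right) = 66 m + \left(-8 + 2\right) = 66 m - 6 = -6 + 66 m$)
$\left(1104 + 3708\right) \left(2616 + u{\left(70 \right)}\right) = \left(1104 + 3708\right) \left(2616 + \left(-6 + 66 \cdot 70\right)\right) = 4812 \left(2616 + \left(-6 + 4620\right)\right) = 4812 \left(2616 + 4614\right) = 4812 \cdot 7230 = 34790760$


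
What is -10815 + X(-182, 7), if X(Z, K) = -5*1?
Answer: -10820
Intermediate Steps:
X(Z, K) = -5
-10815 + X(-182, 7) = -10815 - 5 = -10820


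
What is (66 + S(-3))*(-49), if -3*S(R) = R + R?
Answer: -3332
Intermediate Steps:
S(R) = -2*R/3 (S(R) = -(R + R)/3 = -2*R/3)
(66 + S(-3))*(-49) = (66 - 2/3*(-3))*(-49) = (66 + 2)*(-49) = 68*(-49) = -3332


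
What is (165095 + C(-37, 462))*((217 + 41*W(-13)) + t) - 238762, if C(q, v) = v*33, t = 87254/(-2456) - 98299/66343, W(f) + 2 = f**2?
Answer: 103222777057394195/81469204 ≈ 1.2670e+9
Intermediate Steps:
W(f) = -2 + f**2
t = -3015057233/81469204 (t = 87254*(-1/2456) - 98299*1/66343 = -43627/1228 - 98299/66343 = -3015057233/81469204 ≈ -37.009)
C(q, v) = 33*v
(165095 + C(-37, 462))*((217 + 41*W(-13)) + t) - 238762 = (165095 + 33*462)*((217 + 41*(-2 + (-13)**2)) - 3015057233/81469204) - 238762 = (165095 + 15246)*((217 + 41*(-2 + 169)) - 3015057233/81469204) - 238762 = 180341*((217 + 41*167) - 3015057233/81469204) - 238762 = 180341*((217 + 6847) - 3015057233/81469204) - 238762 = 180341*(7064 - 3015057233/81469204) - 238762 = 180341*(572483399823/81469204) - 238762 = 103242228807479643/81469204 - 238762 = 103222777057394195/81469204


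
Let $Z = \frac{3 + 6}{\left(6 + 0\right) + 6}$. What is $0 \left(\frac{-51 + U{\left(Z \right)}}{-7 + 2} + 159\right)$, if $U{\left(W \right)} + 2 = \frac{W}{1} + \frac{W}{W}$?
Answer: $0$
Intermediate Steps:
$Z = \frac{3}{4}$ ($Z = \frac{9}{6 + 6} = \frac{9}{12} = 9 \cdot \frac{1}{12} = \frac{3}{4} \approx 0.75$)
$U{\left(W \right)} = -1 + W$ ($U{\left(W \right)} = -2 + \left(\frac{W}{1} + \frac{W}{W}\right) = -2 + \left(W 1 + 1\right) = -2 + \left(W + 1\right) = -2 + \left(1 + W\right) = -1 + W$)
$0 \left(\frac{-51 + U{\left(Z \right)}}{-7 + 2} + 159\right) = 0 \left(\frac{-51 + \left(-1 + \frac{3}{4}\right)}{-7 + 2} + 159\right) = 0 \left(\frac{-51 - \frac{1}{4}}{-5} + 159\right) = 0 \left(\left(- \frac{205}{4}\right) \left(- \frac{1}{5}\right) + 159\right) = 0 \left(\frac{41}{4} + 159\right) = 0 \cdot \frac{677}{4} = 0$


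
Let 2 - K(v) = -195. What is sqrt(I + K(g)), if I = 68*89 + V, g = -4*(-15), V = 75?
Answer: 2*sqrt(1581) ≈ 79.524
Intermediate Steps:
g = 60
K(v) = 197 (K(v) = 2 - 1*(-195) = 2 + 195 = 197)
I = 6127 (I = 68*89 + 75 = 6052 + 75 = 6127)
sqrt(I + K(g)) = sqrt(6127 + 197) = sqrt(6324) = 2*sqrt(1581)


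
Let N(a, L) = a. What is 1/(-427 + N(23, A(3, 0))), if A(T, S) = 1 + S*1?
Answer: -1/404 ≈ -0.0024752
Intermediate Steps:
A(T, S) = 1 + S
1/(-427 + N(23, A(3, 0))) = 1/(-427 + 23) = 1/(-404) = -1/404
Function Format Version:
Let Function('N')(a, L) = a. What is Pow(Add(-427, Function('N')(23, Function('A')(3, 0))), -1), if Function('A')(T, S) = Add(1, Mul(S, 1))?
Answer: Rational(-1, 404) ≈ -0.0024752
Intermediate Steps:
Function('A')(T, S) = Add(1, S)
Pow(Add(-427, Function('N')(23, Function('A')(3, 0))), -1) = Pow(Add(-427, 23), -1) = Pow(-404, -1) = Rational(-1, 404)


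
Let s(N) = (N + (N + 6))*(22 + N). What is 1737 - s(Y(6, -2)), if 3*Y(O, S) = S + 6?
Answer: 13813/9 ≈ 1534.8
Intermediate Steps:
Y(O, S) = 2 + S/3 (Y(O, S) = (S + 6)/3 = (6 + S)/3 = 2 + S/3)
s(N) = (6 + 2*N)*(22 + N) (s(N) = (N + (6 + N))*(22 + N) = (6 + 2*N)*(22 + N))
1737 - s(Y(6, -2)) = 1737 - (132 + 2*(2 + (⅓)*(-2))² + 50*(2 + (⅓)*(-2))) = 1737 - (132 + 2*(2 - ⅔)² + 50*(2 - ⅔)) = 1737 - (132 + 2*(4/3)² + 50*(4/3)) = 1737 - (132 + 2*(16/9) + 200/3) = 1737 - (132 + 32/9 + 200/3) = 1737 - 1*1820/9 = 1737 - 1820/9 = 13813/9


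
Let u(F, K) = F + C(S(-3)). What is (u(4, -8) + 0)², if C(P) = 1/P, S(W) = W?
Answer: 121/9 ≈ 13.444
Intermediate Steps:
u(F, K) = -⅓ + F (u(F, K) = F + 1/(-3) = F - ⅓ = -⅓ + F)
(u(4, -8) + 0)² = ((-⅓ + 4) + 0)² = (11/3 + 0)² = (11/3)² = 121/9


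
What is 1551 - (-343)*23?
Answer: 9440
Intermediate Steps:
1551 - (-343)*23 = 1551 - 1*(-7889) = 1551 + 7889 = 9440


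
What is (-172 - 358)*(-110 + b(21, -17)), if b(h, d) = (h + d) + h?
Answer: 45050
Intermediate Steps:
b(h, d) = d + 2*h (b(h, d) = (d + h) + h = d + 2*h)
(-172 - 358)*(-110 + b(21, -17)) = (-172 - 358)*(-110 + (-17 + 2*21)) = -530*(-110 + (-17 + 42)) = -530*(-110 + 25) = -530*(-85) = 45050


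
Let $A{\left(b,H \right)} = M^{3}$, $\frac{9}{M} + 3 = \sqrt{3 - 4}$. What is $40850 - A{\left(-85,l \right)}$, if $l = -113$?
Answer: $\frac{20431561}{500} + \frac{9477 i}{500} \approx 40863.0 + 18.954 i$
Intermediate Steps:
$M = \frac{9 \left(-3 - i\right)}{10}$ ($M = \frac{9}{-3 + \sqrt{3 - 4}} = \frac{9}{-3 + \sqrt{-1}} = \frac{9}{-3 + i} = 9 \frac{-3 - i}{10} = \frac{9 \left(-3 - i\right)}{10} \approx -2.7 - 0.9 i$)
$A{\left(b,H \right)} = \left(- \frac{27}{10} - \frac{9 i}{10}\right)^{3}$
$40850 - A{\left(-85,l \right)} = 40850 - \left(- \frac{6561}{500} - \frac{9477 i}{500}\right) = 40850 + \left(\frac{6561}{500} + \frac{9477 i}{500}\right) = \frac{20431561}{500} + \frac{9477 i}{500}$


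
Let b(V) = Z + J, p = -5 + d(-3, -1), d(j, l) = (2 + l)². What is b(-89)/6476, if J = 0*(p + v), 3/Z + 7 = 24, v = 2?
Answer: 3/110092 ≈ 2.7250e-5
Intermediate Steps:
Z = 3/17 (Z = 3/(-7 + 24) = 3/17 ≈ 0.17647)
p = -4 (p = -5 + (2 - 1)² = -5 + 1² = -5 + 1 = -4)
J = 0 (J = 0*(-4 + 2) = 0*(-2) = 0)
b(V) = 3/17 (b(V) = 3/17 + 0 = 3/17)
b(-89)/6476 = (3/17)/6476 = (3/17)*(1/6476) = 3/110092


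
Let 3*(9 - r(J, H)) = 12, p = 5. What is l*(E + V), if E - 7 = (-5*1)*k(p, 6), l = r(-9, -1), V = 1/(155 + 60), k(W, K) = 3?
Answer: -1719/43 ≈ -39.977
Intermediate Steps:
V = 1/215 ≈ 0.0046512
r(J, H) = 5 (r(J, H) = 9 - 1/3*12 = 9 - 4 = 5)
l = 5
E = -8 (E = 7 - 5*1*3 = 7 - 5*3 = 7 - 15 = -8)
l*(E + V) = 5*(-8 + 1/215) = 5*(-1719/215) = -1719/43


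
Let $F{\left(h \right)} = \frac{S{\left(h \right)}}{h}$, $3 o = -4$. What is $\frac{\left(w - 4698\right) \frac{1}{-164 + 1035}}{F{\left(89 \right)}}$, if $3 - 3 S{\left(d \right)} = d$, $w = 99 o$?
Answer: $\frac{644805}{37453} \approx 17.216$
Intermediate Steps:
$o = - \frac{4}{3}$ ($o = \frac{1}{3} \left(-4\right) = - \frac{4}{3} \approx -1.3333$)
$w = -132$ ($w = 99 \left(- \frac{4}{3}\right) = -132$)
$S{\left(d \right)} = 1 - \frac{d}{3}$
$F{\left(h \right)} = \frac{1 - \frac{h}{3}}{h}$
$\frac{\left(w - 4698\right) \frac{1}{-164 + 1035}}{F{\left(89 \right)}} = \frac{\left(-132 - 4698\right) \frac{1}{-164 + 1035}}{\frac{1}{3} \cdot \frac{1}{89} \left(3 - 89\right)} = \frac{\left(-4830\right) \frac{1}{871}}{\frac{1}{3} \cdot \frac{1}{89} \left(3 - 89\right)} = \frac{\left(-4830\right) \frac{1}{871}}{\frac{1}{3} \cdot \frac{1}{89} \left(-86\right)} = - \frac{4830}{871 \left(- \frac{86}{267}\right)} = \left(- \frac{4830}{871}\right) \left(- \frac{267}{86}\right) = \frac{644805}{37453}$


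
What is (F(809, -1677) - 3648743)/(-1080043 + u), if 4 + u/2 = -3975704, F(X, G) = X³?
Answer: -525826386/9031459 ≈ -58.222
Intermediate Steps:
u = -7951416 (u = -8 + 2*(-3975704) = -8 - 7951408 = -7951416)
(F(809, -1677) - 3648743)/(-1080043 + u) = (809³ - 3648743)/(-1080043 - 7951416) = (529475129 - 3648743)/(-9031459) = 525826386*(-1/9031459) = -525826386/9031459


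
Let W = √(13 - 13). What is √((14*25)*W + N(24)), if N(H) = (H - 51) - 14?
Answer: I*√41 ≈ 6.4031*I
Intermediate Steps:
N(H) = -65 + H (N(H) = (-51 + H) - 14 = -65 + H)
W = 0 (W = √0 = 0)
√((14*25)*W + N(24)) = √((14*25)*0 + (-65 + 24)) = √(350*0 - 41) = √(0 - 41) = √(-41) = I*√41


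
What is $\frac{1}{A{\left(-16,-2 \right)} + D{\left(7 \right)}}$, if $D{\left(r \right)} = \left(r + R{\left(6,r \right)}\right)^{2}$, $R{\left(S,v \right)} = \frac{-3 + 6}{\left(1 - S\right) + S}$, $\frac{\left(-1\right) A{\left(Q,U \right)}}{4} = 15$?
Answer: $\frac{1}{40} \approx 0.025$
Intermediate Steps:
$A{\left(Q,U \right)} = -60$ ($A{\left(Q,U \right)} = \left(-4\right) 15 = -60$)
$R{\left(S,v \right)} = 3$ ($R{\left(S,v \right)} = \frac{3}{1} = 3 \cdot 1 = 3$)
$D{\left(r \right)} = \left(3 + r\right)^{2}$ ($D{\left(r \right)} = \left(r + 3\right)^{2} = \left(3 + r\right)^{2}$)
$\frac{1}{A{\left(-16,-2 \right)} + D{\left(7 \right)}} = \frac{1}{-60 + \left(3 + 7\right)^{2}} = \frac{1}{-60 + 10^{2}} = \frac{1}{-60 + 100} = \frac{1}{40}$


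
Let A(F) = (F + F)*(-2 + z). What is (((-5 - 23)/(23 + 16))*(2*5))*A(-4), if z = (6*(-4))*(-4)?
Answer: 210560/39 ≈ 5399.0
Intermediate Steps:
z = 96 (z = -24*(-4) = 96)
A(F) = 188*F (A(F) = (F + F)*(-2 + 96) = (2*F)*94 = 188*F)
(((-5 - 23)/(23 + 16))*(2*5))*A(-4) = (((-5 - 23)/(23 + 16))*(2*5))*(188*(-4)) = (-28/39*10)*(-752) = (-28*1/39*10)*(-752) = -28/39*10*(-752) = -280/39*(-752) = 210560/39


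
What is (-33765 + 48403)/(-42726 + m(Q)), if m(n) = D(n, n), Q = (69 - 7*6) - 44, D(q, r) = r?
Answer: -14638/42743 ≈ -0.34247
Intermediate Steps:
Q = -17 (Q = (69 - 42) - 44 = 27 - 44 = -17)
m(n) = n
(-33765 + 48403)/(-42726 + m(Q)) = (-33765 + 48403)/(-42726 - 17) = 14638/(-42743) = 14638*(-1/42743) = -14638/42743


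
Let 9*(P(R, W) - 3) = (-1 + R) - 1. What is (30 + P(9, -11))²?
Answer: 92416/81 ≈ 1140.9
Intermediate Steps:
P(R, W) = 25/9 + R/9 (P(R, W) = 3 + ((-1 + R) - 1)/9 = 3 + (-2 + R)/9 = 3 + (-2/9 + R/9) = 25/9 + R/9)
(30 + P(9, -11))² = (30 + (25/9 + (⅑)*9))² = (30 + (25/9 + 1))² = (30 + 34/9)² = (304/9)² = 92416/81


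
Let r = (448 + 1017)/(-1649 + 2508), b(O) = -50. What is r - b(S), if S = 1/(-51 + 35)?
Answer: 44415/859 ≈ 51.705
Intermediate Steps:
S = -1/16 (S = 1/(-16) = -1/16 ≈ -0.062500)
r = 1465/859 ≈ 1.7055
r - b(S) = 1465/859 - 1*(-50) = 1465/859 + 50 = 44415/859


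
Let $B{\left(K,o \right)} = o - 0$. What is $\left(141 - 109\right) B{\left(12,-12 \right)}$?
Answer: $-384$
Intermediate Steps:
$B{\left(K,o \right)} = o$ ($B{\left(K,o \right)} = o + 0 = o$)
$\left(141 - 109\right) B{\left(12,-12 \right)} = \left(141 - 109\right) \left(-12\right) = 32 \left(-12\right) = -384$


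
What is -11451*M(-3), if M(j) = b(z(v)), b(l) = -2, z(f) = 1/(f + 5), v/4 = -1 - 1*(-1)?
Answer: 22902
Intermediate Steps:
v = 0 (v = 4*(-1 - 1*(-1)) = 4*(-1 + 1) = 4*0 = 0)
z(f) = 1/(5 + f)
M(j) = -2
-11451*M(-3) = -11451*(-2) = 22902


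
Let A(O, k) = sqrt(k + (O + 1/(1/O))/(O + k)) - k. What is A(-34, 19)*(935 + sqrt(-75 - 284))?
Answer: -(285 - sqrt(5295))*(935 + I*sqrt(359))/15 ≈ -13229.0 - 268.08*I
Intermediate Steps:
A(O, k) = sqrt(k + 2*O/(O + k)) - k (A(O, k) = sqrt(k + (O + 1/1/O)/(O + k)) - k = sqrt(k + (O + 1*O)/(O + k)) - k = sqrt(k + (O + O)/(O + k)) - k = sqrt(k + (2*O)/(O + k)) - k = sqrt(k + 2*O/(O + k)) - k)
A(-34, 19)*(935 + sqrt(-75 - 284)) = (sqrt((2*(-34) + 19*(-34 + 19))/(-34 + 19)) - 1*19)*(935 + sqrt(-75 - 284)) = (sqrt((-68 + 19*(-15))/(-15)) - 19)*(935 + sqrt(-359)) = (sqrt(-(-68 - 285)/15) - 19)*(935 + I*sqrt(359)) = (sqrt(-1/15*(-353)) - 19)*(935 + I*sqrt(359)) = (sqrt(353/15) - 19)*(935 + I*sqrt(359)) = (sqrt(5295)/15 - 19)*(935 + I*sqrt(359)) = (-19 + sqrt(5295)/15)*(935 + I*sqrt(359))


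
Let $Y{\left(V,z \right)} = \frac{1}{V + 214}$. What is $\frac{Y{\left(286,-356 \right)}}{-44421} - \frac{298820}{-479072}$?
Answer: $\frac{414808820683}{665026791000} \approx 0.62375$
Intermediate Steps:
$Y{\left(V,z \right)} = \frac{1}{214 + V}$
$\frac{Y{\left(286,-356 \right)}}{-44421} - \frac{298820}{-479072} = \frac{1}{\left(214 + 286\right) \left(-44421\right)} - \frac{298820}{-479072} = \frac{1}{500} \left(- \frac{1}{44421}\right) - - \frac{74705}{119768} = \frac{1}{500} \left(- \frac{1}{44421}\right) + \frac{74705}{119768} = - \frac{1}{22210500} + \frac{74705}{119768} = \frac{414808820683}{665026791000}$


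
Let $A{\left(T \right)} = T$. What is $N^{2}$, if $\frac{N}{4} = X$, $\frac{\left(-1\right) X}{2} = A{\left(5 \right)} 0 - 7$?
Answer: $3136$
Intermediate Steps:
$X = 14$ ($X = - 2 \left(5 \cdot 0 - 7\right) = - 2 \left(0 - 7\right) = \left(-2\right) \left(-7\right) = 14$)
$N = 56$ ($N = 4 \cdot 14 = 56$)
$N^{2} = 56^{2} = 3136$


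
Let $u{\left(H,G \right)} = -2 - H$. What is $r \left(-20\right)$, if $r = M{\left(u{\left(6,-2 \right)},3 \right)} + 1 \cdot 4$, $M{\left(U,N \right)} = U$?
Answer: $80$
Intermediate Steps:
$r = -4$ ($r = \left(-2 - 6\right) + 1 \cdot 4 = \left(-2 - 6\right) + 4 = -8 + 4 = -4$)
$r \left(-20\right) = \left(-4\right) \left(-20\right) = 80$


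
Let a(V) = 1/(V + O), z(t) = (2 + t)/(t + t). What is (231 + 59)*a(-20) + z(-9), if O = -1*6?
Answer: -2519/234 ≈ -10.765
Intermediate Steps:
z(t) = (2 + t)/(2*t) (z(t) = (2 + t)/((2*t)) = (2 + t)*(1/(2*t)) = (2 + t)/(2*t))
O = -6
a(V) = 1/(-6 + V) (a(V) = 1/(V - 6) = 1/(-6 + V))
(231 + 59)*a(-20) + z(-9) = (231 + 59)/(-6 - 20) + (½)*(2 - 9)/(-9) = 290/(-26) + (½)*(-⅑)*(-7) = 290*(-1/26) + 7/18 = -145/13 + 7/18 = -2519/234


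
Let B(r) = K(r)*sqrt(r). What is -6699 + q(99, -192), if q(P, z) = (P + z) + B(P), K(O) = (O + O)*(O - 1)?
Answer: -6792 + 58212*sqrt(11) ≈ 1.8628e+5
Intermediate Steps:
K(O) = 2*O*(-1 + O) (K(O) = (2*O)*(-1 + O) = 2*O*(-1 + O))
B(r) = 2*r**(3/2)*(-1 + r) (B(r) = (2*r*(-1 + r))*sqrt(r) = 2*r**(3/2)*(-1 + r))
q(P, z) = P + z + 2*P**(3/2)*(-1 + P) (q(P, z) = (P + z) + 2*P**(3/2)*(-1 + P) = P + z + 2*P**(3/2)*(-1 + P))
-6699 + q(99, -192) = -6699 + (99 - 192 + 2*99**(3/2)*(-1 + 99)) = -6699 + (99 - 192 + 2*(297*sqrt(11))*98) = -6699 + (99 - 192 + 58212*sqrt(11)) = -6699 + (-93 + 58212*sqrt(11)) = -6792 + 58212*sqrt(11)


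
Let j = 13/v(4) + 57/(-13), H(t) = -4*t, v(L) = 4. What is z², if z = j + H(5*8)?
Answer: 70207641/2704 ≈ 25964.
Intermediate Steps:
j = -59/52 (j = 13/4 + 57/(-13) = 13*(¼) + 57*(-1/13) = 13/4 - 57/13 = -59/52 ≈ -1.1346)
z = -8379/52 (z = -59/52 - 20*8 = -59/52 - 4*40 = -59/52 - 160 = -8379/52 ≈ -161.13)
z² = (-8379/52)² = 70207641/2704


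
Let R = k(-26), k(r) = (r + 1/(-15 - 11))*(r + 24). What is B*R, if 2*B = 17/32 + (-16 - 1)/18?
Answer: -80563/7488 ≈ -10.759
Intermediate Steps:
k(r) = (24 + r)*(-1/26 + r) (k(r) = (r + 1/(-26))*(24 + r) = (r - 1/26)*(24 + r) = (-1/26 + r)*(24 + r) = (24 + r)*(-1/26 + r))
B = -119/576 (B = (17/32 + (-16 - 1)/18)/2 = (17*(1/32) - 17*1/18)/2 = (17/32 - 17/18)/2 = (1/2)*(-119/288) = -119/576 ≈ -0.20660)
R = 677/13 (R = -12/13 + (-26)**2 + (623/26)*(-26) = -12/13 + 676 - 623 = 677/13 ≈ 52.077)
B*R = -119/576*677/13 = -80563/7488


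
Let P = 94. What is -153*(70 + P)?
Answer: -25092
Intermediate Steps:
-153*(70 + P) = -153*(70 + 94) = -153*164 = -25092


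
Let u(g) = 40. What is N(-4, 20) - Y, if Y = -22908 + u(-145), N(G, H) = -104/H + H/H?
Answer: 114319/5 ≈ 22864.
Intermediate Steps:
N(G, H) = 1 - 104/H (N(G, H) = -104/H + 1 = 1 - 104/H)
Y = -22868 (Y = -22908 + 40 = -22868)
N(-4, 20) - Y = (-104 + 20)/20 - 1*(-22868) = (1/20)*(-84) + 22868 = -21/5 + 22868 = 114319/5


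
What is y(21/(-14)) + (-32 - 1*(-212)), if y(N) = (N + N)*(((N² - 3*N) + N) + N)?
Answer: 675/4 ≈ 168.75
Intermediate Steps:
y(N) = 2*N*(N² - N) (y(N) = (2*N)*((N² - 2*N) + N) = (2*N)*(N² - N) = 2*N*(N² - N))
y(21/(-14)) + (-32 - 1*(-212)) = 2*(21/(-14))²*(-1 + 21/(-14)) + (-32 - 1*(-212)) = 2*(21*(-1/14))²*(-1 + 21*(-1/14)) + (-32 + 212) = 2*(-3/2)²*(-1 - 3/2) + 180 = 2*(9/4)*(-5/2) + 180 = -45/4 + 180 = 675/4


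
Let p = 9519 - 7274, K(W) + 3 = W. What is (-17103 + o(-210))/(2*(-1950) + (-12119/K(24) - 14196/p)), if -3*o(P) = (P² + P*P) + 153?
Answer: 2194788330/211370771 ≈ 10.384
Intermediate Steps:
K(W) = -3 + W
p = 2245
o(P) = -51 - 2*P²/3 (o(P) = -((P² + P*P) + 153)/3 = -((P² + P²) + 153)/3 = -(2*P² + 153)/3 = -(153 + 2*P²)/3 = -51 - 2*P²/3)
(-17103 + o(-210))/(2*(-1950) + (-12119/K(24) - 14196/p)) = (-17103 + (-51 - ⅔*(-210)²))/(2*(-1950) + (-12119/(-3 + 24) - 14196/2245)) = (-17103 + (-51 - ⅔*44100))/(-3900 + (-12119/21 - 14196*1/2245)) = (-17103 + (-51 - 29400))/(-3900 + (-12119*1/21 - 14196/2245)) = (-17103 - 29451)/(-3900 + (-12119/21 - 14196/2245)) = -46554/(-3900 - 27505271/47145) = -46554/(-211370771/47145) = -46554*(-47145/211370771) = 2194788330/211370771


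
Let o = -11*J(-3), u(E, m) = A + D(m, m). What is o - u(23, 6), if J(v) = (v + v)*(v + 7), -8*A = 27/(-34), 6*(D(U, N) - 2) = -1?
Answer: 213847/816 ≈ 262.07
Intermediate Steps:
D(U, N) = 11/6 (D(U, N) = 2 + (⅙)*(-1) = 2 - ⅙ = 11/6)
A = 27/272 (A = -27/(8*(-34)) = -27*(-1)/(8*34) = -⅛*(-27/34) = 27/272 ≈ 0.099265)
J(v) = 2*v*(7 + v) (J(v) = (2*v)*(7 + v) = 2*v*(7 + v))
u(E, m) = 1577/816 (u(E, m) = 27/272 + 11/6 = 1577/816)
o = 264 (o = -22*(-3)*(7 - 3) = -22*(-3)*4 = -11*(-24) = 264)
o - u(23, 6) = 264 - 1*1577/816 = 264 - 1577/816 = 213847/816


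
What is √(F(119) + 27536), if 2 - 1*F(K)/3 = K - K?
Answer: √27542 ≈ 165.96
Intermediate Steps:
F(K) = 6 (F(K) = 6 - 3*(K - K) = 6 - 3*0 = 6 + 0 = 6)
√(F(119) + 27536) = √(6 + 27536) = √27542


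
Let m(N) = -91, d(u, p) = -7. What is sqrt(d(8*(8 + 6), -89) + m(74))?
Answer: 7*I*sqrt(2) ≈ 9.8995*I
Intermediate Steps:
sqrt(d(8*(8 + 6), -89) + m(74)) = sqrt(-7 - 91) = sqrt(-98) = 7*I*sqrt(2)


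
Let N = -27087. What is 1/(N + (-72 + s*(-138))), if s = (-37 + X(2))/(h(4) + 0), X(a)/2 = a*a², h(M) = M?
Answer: -2/52869 ≈ -3.7829e-5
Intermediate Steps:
X(a) = 2*a³ (X(a) = 2*(a*a²) = 2*a³)
s = -21/4 (s = (-37 + 2*2³)/(4 + 0) = (-37 + 2*8)/4 = (-37 + 16)*(¼) = -21*¼ = -21/4 ≈ -5.2500)
1/(N + (-72 + s*(-138))) = 1/(-27087 + (-72 - 21/4*(-138))) = 1/(-27087 + (-72 + 1449/2)) = 1/(-27087 + 1305/2) = 1/(-52869/2) = -2/52869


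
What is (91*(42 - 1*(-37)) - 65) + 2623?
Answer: 9747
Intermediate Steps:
(91*(42 - 1*(-37)) - 65) + 2623 = (91*(42 + 37) - 65) + 2623 = (91*79 - 65) + 2623 = (7189 - 65) + 2623 = 7124 + 2623 = 9747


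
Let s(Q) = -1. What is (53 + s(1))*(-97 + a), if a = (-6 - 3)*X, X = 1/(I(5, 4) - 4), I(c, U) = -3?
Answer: -34840/7 ≈ -4977.1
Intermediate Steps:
X = -⅐ (X = 1/(-3 - 4) = 1/(-7) = -⅐ ≈ -0.14286)
a = 9/7 (a = (-6 - 3)*(-⅐) = -9*(-⅐) = 9/7 ≈ 1.2857)
(53 + s(1))*(-97 + a) = (53 - 1)*(-97 + 9/7) = 52*(-670/7) = -34840/7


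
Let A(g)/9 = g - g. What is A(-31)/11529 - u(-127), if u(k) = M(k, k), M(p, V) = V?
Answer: 127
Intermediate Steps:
A(g) = 0 (A(g) = 9*(g - g) = 9*0 = 0)
u(k) = k
A(-31)/11529 - u(-127) = 0/11529 - 1*(-127) = 0*(1/11529) + 127 = 0 + 127 = 127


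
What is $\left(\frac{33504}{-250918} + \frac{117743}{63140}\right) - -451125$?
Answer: $\frac{3573591947615257}{7921481260} \approx 4.5113 \cdot 10^{5}$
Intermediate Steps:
$\left(\frac{33504}{-250918} + \frac{117743}{63140}\right) - -451125 = \left(33504 \left(- \frac{1}{250918}\right) + 117743 \cdot \frac{1}{63140}\right) + 451125 = \left(- \frac{16752}{125459} + \frac{117743}{63140}\right) + 451125 = \frac{13714197757}{7921481260} + 451125 = \frac{3573591947615257}{7921481260}$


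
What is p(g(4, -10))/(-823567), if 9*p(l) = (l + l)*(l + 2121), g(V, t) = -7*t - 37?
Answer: -15796/823567 ≈ -0.019180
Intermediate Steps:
g(V, t) = -37 - 7*t
p(l) = 2*l*(2121 + l)/9 (p(l) = ((l + l)*(l + 2121))/9 = ((2*l)*(2121 + l))/9 = (2*l*(2121 + l))/9 = 2*l*(2121 + l)/9)
p(g(4, -10))/(-823567) = (2*(-37 - 7*(-10))*(2121 + (-37 - 7*(-10)))/9)/(-823567) = (2*(-37 + 70)*(2121 + (-37 + 70))/9)*(-1/823567) = ((2/9)*33*(2121 + 33))*(-1/823567) = ((2/9)*33*2154)*(-1/823567) = 15796*(-1/823567) = -15796/823567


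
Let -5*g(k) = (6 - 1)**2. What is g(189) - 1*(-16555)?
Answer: 16550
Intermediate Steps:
g(k) = -5 (g(k) = -(6 - 1)**2/5 = -1/5*5**2 = -1/5*25 = -5)
g(189) - 1*(-16555) = -5 - 1*(-16555) = -5 + 16555 = 16550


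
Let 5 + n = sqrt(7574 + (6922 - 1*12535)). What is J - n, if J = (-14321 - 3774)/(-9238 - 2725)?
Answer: 11130/1709 - sqrt(1961) ≈ -37.771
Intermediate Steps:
J = 2585/1709 (J = -18095/(-11963) = -18095*(-1/11963) = 2585/1709 ≈ 1.5126)
n = -5 + sqrt(1961) (n = -5 + sqrt(7574 + (6922 - 1*12535)) = -5 + sqrt(7574 + (6922 - 12535)) = -5 + sqrt(7574 - 5613) = -5 + sqrt(1961) ≈ 39.283)
J - n = 2585/1709 - (-5 + sqrt(1961)) = 2585/1709 + (5 - sqrt(1961)) = 11130/1709 - sqrt(1961)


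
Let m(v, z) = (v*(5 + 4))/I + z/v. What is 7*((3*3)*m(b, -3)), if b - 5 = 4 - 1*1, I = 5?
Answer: 35343/40 ≈ 883.58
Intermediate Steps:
b = 8 (b = 5 + (4 - 1*1) = 5 + (4 - 1) = 5 + 3 = 8)
m(v, z) = 9*v/5 + z/v (m(v, z) = (v*(5 + 4))/5 + z/v = (v*9)*(⅕) + z/v = (9*v)*(⅕) + z/v = 9*v/5 + z/v)
7*((3*3)*m(b, -3)) = 7*((3*3)*((9/5)*8 - 3/8)) = 7*(9*(72/5 - 3*⅛)) = 7*(9*(72/5 - 3/8)) = 7*(9*(561/40)) = 7*(5049/40) = 35343/40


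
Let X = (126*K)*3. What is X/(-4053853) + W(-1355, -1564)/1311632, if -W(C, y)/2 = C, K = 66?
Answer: -10868326753/2658581659048 ≈ -0.0040880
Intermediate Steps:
X = 24948 (X = (126*66)*3 = 8316*3 = 24948)
W(C, y) = -2*C
X/(-4053853) + W(-1355, -1564)/1311632 = 24948/(-4053853) - 2*(-1355)/1311632 = 24948*(-1/4053853) + 2710*(1/1311632) = -24948/4053853 + 1355/655816 = -10868326753/2658581659048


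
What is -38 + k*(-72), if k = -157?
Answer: 11266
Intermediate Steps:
-38 + k*(-72) = -38 - 157*(-72) = -38 + 11304 = 11266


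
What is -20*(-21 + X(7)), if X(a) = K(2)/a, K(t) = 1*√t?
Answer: 420 - 20*√2/7 ≈ 415.96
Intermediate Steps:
K(t) = √t
X(a) = √2/a
-20*(-21 + X(7)) = -20*(-21 + √2/7) = 420 - 20*√2/7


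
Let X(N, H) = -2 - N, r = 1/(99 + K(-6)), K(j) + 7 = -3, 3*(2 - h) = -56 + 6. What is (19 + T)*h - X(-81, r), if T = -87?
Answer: -4045/3 ≈ -1348.3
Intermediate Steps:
h = 56/3 (h = 2 - (-56 + 6)/3 = 2 - 1/3*(-50) = 2 + 50/3 = 56/3 ≈ 18.667)
K(j) = -10 (K(j) = -7 - 3 = -10)
r = 1/89 (r = 1/(99 - 10) = 1/89 ≈ 0.011236)
(19 + T)*h - X(-81, r) = (19 - 87)*(56/3) - (-2 - 1*(-81)) = -68*56/3 - (-2 + 81) = -3808/3 - 1*79 = -3808/3 - 79 = -4045/3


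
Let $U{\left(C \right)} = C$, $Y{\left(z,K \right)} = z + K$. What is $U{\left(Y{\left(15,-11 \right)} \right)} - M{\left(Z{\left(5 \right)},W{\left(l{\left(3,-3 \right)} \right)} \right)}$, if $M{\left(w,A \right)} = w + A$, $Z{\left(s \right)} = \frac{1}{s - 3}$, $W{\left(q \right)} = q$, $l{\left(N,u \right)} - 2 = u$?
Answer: $\frac{9}{2} \approx 4.5$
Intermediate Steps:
$l{\left(N,u \right)} = 2 + u$
$Y{\left(z,K \right)} = K + z$
$Z{\left(s \right)} = \frac{1}{-3 + s}$
$M{\left(w,A \right)} = A + w$
$U{\left(Y{\left(15,-11 \right)} \right)} - M{\left(Z{\left(5 \right)},W{\left(l{\left(3,-3 \right)} \right)} \right)} = \left(-11 + 15\right) - \left(\left(2 - 3\right) + \frac{1}{-3 + 5}\right) = 4 - \left(-1 + \frac{1}{2}\right) = 4 - - \frac{1}{2} = 4 + \frac{1}{2} = \frac{9}{2}$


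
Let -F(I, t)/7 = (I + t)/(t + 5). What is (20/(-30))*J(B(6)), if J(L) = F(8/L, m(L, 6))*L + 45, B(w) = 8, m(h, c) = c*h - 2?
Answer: 674/153 ≈ 4.4052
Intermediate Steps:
m(h, c) = -2 + c*h
F(I, t) = -7*(I + t)/(5 + t) (F(I, t) = -7*(I + t)/(t + 5) = -7*(I + t)/(5 + t))
J(L) = 45 + 7*L*(2 - 8/L - 6*L)/(3 + 6*L) (J(L) = (7*(-8/L - (-2 + 6*L))/(5 + (-2 + 6*L)))*L + 45 = (7*(-8/L + (2 - 6*L))/(3 + 6*L))*L + 45 = (7*(2 - 8/L - 6*L)/(3 + 6*L))*L + 45 = 7*L*(2 - 8/L - 6*L)/(3 + 6*L) + 45 = 45 + 7*L*(2 - 8/L - 6*L)/(3 + 6*L))
(20/(-30))*J(B(6)) = (20/(-30))*((79 - 42*8² + 284*8)/(3*(1 + 2*8))) = (20*(-1/30))*((79 - 42*64 + 2272)/(3*(1 + 16))) = -2*(79 - 2688 + 2272)/(9*17) = -2*(-337)/(9*17) = -⅔*(-337/51) = 674/153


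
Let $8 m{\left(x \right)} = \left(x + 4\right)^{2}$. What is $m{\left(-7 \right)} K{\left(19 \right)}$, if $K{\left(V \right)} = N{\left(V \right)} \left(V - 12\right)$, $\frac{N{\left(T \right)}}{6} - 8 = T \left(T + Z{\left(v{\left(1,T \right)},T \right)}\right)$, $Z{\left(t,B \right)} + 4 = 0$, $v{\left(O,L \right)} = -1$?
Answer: $\frac{55377}{4} \approx 13844.0$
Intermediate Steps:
$Z{\left(t,B \right)} = -4$ ($Z{\left(t,B \right)} = -4 + 0 = -4$)
$N{\left(T \right)} = 48 + 6 T \left(-4 + T\right)$ ($N{\left(T \right)} = 48 + 6 T \left(T - 4\right) = 48 + 6 T \left(-4 + T\right)$)
$m{\left(x \right)} = \frac{\left(4 + x\right)^{2}}{8}$ ($m{\left(x \right)} = \frac{\left(x + 4\right)^{2}}{8} = \frac{\left(4 + x\right)^{2}}{8}$)
$K{\left(V \right)} = \left(-12 + V\right) \left(48 - 24 V + 6 V^{2}\right)$ ($K{\left(V \right)} = \left(48 - 24 V + 6 V^{2}\right) \left(V - 12\right) = \left(48 - 24 V + 6 V^{2}\right) \left(-12 + V\right) = \left(-12 + V\right) \left(48 - 24 V + 6 V^{2}\right)$)
$m{\left(-7 \right)} K{\left(19 \right)} = \frac{\left(4 - 7\right)^{2}}{8} \cdot 6 \left(-12 + 19\right) \left(8 + 19^{2} - 76\right) = \frac{\left(-3\right)^{2}}{8} \cdot 6 \cdot 7 \left(8 + 361 - 76\right) = \frac{1}{8} \cdot 9 \cdot 6 \cdot 7 \cdot 293 = \frac{9}{8} \cdot 12306 = \frac{55377}{4}$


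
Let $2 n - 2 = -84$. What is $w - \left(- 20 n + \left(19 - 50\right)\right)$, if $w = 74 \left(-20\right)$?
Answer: $-2269$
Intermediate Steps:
$n = -41$ ($n = 1 + \frac{1}{2} \left(-84\right) = 1 - 42 = -41$)
$w = -1480$
$w - \left(- 20 n + \left(19 - 50\right)\right) = -1480 - \left(\left(-20\right) \left(-41\right) + \left(19 - 50\right)\right) = -1480 - \left(820 + \left(19 - 50\right)\right) = -1480 - \left(820 - 31\right) = -1480 - 789 = -2269$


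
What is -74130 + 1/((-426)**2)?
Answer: -13452815879/181476 ≈ -74130.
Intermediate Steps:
-74130 + 1/((-426)**2) = -74130 + 1/181476 = -13452815879/181476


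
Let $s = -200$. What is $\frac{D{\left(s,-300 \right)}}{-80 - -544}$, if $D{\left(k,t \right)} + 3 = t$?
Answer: $- \frac{303}{464} \approx -0.65302$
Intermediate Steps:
$D{\left(k,t \right)} = -3 + t$
$\frac{D{\left(s,-300 \right)}}{-80 - -544} = \frac{-3 - 300}{-80 - -544} = - \frac{303}{-80 + 544} = - \frac{303}{464}$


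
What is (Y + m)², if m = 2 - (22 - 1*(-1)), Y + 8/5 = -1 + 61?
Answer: 34969/25 ≈ 1398.8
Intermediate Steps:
Y = 292/5 (Y = -8/5 + (-1 + 61) = -8/5 + 60 = 292/5 ≈ 58.400)
m = -21 (m = 2 - (22 + 1) = 2 - 1*23 = 2 - 23 = -21)
(Y + m)² = (292/5 - 21)² = (187/5)² = 34969/25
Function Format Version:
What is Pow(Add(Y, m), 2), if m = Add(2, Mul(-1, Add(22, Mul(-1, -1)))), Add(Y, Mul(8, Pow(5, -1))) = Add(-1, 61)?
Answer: Rational(34969, 25) ≈ 1398.8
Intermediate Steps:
Y = Rational(292, 5) (Y = Add(Rational(-8, 5), Add(-1, 61)) = Add(Rational(-8, 5), 60) = Rational(292, 5) ≈ 58.400)
m = -21 (m = Add(2, Mul(-1, Add(22, 1))) = Add(2, Mul(-1, 23)) = Add(2, -23) = -21)
Pow(Add(Y, m), 2) = Pow(Add(Rational(292, 5), -21), 2) = Pow(Rational(187, 5), 2) = Rational(34969, 25)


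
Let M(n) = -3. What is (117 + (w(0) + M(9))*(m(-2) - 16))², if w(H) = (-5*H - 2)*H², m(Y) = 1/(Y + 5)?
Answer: 26896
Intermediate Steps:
m(Y) = 1/(5 + Y)
w(H) = H²*(-2 - 5*H) (w(H) = (-2 - 5*H)*H² = H²*(-2 - 5*H))
(117 + (w(0) + M(9))*(m(-2) - 16))² = (117 + (0²*(-2 - 5*0) - 3)*(1/(5 - 2) - 16))² = (117 + (0*(-2 + 0) - 3)*(1/3 - 16))² = (117 + (0*(-2) - 3)*(⅓ - 16))² = (117 + (0 - 3)*(-47/3))² = (117 - 3*(-47/3))² = (117 + 47)² = 164² = 26896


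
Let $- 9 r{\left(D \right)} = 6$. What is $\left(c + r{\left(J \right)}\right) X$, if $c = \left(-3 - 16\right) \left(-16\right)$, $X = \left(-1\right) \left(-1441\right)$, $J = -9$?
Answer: $\frac{1311310}{3} \approx 4.371 \cdot 10^{5}$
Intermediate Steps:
$X = 1441$
$r{\left(D \right)} = - \frac{2}{3}$ ($r{\left(D \right)} = \left(- \frac{1}{9}\right) 6 = - \frac{2}{3}$)
$c = 304$ ($c = \left(-19\right) \left(-16\right) = 304$)
$\left(c + r{\left(J \right)}\right) X = \left(304 - \frac{2}{3}\right) 1441 = \frac{910}{3} \cdot 1441 = \frac{1311310}{3}$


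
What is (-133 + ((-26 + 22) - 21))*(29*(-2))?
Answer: 9164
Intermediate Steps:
(-133 + ((-26 + 22) - 21))*(29*(-2)) = (-133 + (-4 - 21))*(-58) = (-133 - 25)*(-58) = -158*(-58) = 9164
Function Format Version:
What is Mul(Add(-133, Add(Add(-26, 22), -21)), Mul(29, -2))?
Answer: 9164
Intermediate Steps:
Mul(Add(-133, Add(Add(-26, 22), -21)), Mul(29, -2)) = Mul(Add(-133, Add(-4, -21)), -58) = Mul(Add(-133, -25), -58) = Mul(-158, -58) = 9164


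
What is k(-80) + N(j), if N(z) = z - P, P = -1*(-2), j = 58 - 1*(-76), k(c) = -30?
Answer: 102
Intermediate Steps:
j = 134 (j = 58 + 76 = 134)
P = 2
N(z) = -2 + z (N(z) = z - 1*2 = z - 2 = -2 + z)
k(-80) + N(j) = -30 + (-2 + 134) = -30 + 132 = 102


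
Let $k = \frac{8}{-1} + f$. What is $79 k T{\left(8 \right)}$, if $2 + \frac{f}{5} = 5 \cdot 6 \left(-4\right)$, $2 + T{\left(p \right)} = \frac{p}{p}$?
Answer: $48822$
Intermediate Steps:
$T{\left(p \right)} = -1$ ($T{\left(p \right)} = -2 + \frac{p}{p} = -2 + 1 = -1$)
$f = -610$ ($f = -10 + 5 \cdot 5 \cdot 6 \left(-4\right) = -10 + 5 \cdot 30 \left(-4\right) = -10 + 5 \left(-120\right) = -10 - 600 = -610$)
$k = -618$ ($k = \frac{8}{-1} - 610 = 8 \left(-1\right) - 610 = -8 - 610 = -618$)
$79 k T{\left(8 \right)} = 79 \left(-618\right) \left(-1\right) = \left(-48822\right) \left(-1\right) = 48822$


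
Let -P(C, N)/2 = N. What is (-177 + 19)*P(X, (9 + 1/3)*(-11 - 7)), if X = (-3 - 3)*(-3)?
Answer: -53088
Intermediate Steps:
X = 18 (X = -6*(-3) = 18)
P(C, N) = -2*N
(-177 + 19)*P(X, (9 + 1/3)*(-11 - 7)) = (-177 + 19)*(-2*(9 + 1/3)*(-11 - 7)) = -(-316)*(9 + 1/3)*(-18) = -(-316)*(28/3)*(-18) = -(-316)*(-168) = -158*336 = -53088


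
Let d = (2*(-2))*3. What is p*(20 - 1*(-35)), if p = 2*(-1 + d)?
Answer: -1430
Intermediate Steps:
d = -12 (d = -4*3 = -12)
p = -26 (p = 2*(-1 - 12) = 2*(-13) = -26)
p*(20 - 1*(-35)) = -26*(20 - 1*(-35)) = -26*(20 + 35) = -26*55 = -1430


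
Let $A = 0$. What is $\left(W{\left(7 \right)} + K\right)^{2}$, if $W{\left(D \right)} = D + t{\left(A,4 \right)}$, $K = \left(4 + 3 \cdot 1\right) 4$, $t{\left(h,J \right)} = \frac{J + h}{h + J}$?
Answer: $1296$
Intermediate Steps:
$t{\left(h,J \right)} = 1$ ($t{\left(h,J \right)} = \frac{J + h}{J + h} = 1$)
$K = 28$ ($K = \left(4 + 3\right) 4 = 7 \cdot 4 = 28$)
$W{\left(D \right)} = 1 + D$ ($W{\left(D \right)} = D + 1 = 1 + D$)
$\left(W{\left(7 \right)} + K\right)^{2} = \left(\left(1 + 7\right) + 28\right)^{2} = \left(8 + 28\right)^{2} = 36^{2} = 1296$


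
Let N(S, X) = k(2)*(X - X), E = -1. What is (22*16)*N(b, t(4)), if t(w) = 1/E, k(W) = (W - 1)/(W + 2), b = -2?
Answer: 0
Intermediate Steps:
k(W) = (-1 + W)/(2 + W)
t(w) = -1 (t(w) = 1/(-1) = -1)
N(S, X) = 0 (N(S, X) = ((-1 + 2)/(2 + 2))*(X - X) = (1/4)*0 = ((¼)*1)*0 = (¼)*0 = 0)
(22*16)*N(b, t(4)) = (22*16)*0 = 352*0 = 0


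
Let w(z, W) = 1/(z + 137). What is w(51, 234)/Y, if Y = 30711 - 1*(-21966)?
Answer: 1/9903276 ≈ 1.0098e-7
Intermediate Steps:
w(z, W) = 1/(137 + z)
Y = 52677 (Y = 30711 + 21966 = 52677)
w(51, 234)/Y = 1/((137 + 51)*52677) = (1/52677)/188 = (1/188)*(1/52677) = 1/9903276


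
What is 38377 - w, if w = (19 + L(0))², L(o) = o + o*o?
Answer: 38016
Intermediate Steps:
L(o) = o + o²
w = 361 (w = (19 + 0*(1 + 0))² = (19 + 0*1)² = (19 + 0)² = 19² = 361)
38377 - w = 38377 - 1*361 = 38377 - 361 = 38016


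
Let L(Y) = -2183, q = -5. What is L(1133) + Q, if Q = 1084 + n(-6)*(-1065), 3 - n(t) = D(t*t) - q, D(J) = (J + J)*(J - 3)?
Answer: 2531471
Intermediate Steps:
D(J) = 2*J*(-3 + J) (D(J) = (2*J)*(-3 + J) = 2*J*(-3 + J))
n(t) = -2 - 2*t²*(-3 + t²) (n(t) = 3 - (2*(t*t)*(-3 + t*t) - 1*(-5)) = 3 - (2*t²*(-3 + t²) + 5) = 3 - (5 + 2*t²*(-3 + t²)) = 3 + (-5 - 2*t²*(-3 + t²)) = -2 - 2*t²*(-3 + t²))
Q = 2533654 (Q = 1084 + (-2 + 2*(-6)²*(3 - 1*(-6)²))*(-1065) = 1084 + (-2 + 2*36*(3 - 1*36))*(-1065) = 1084 + (-2 + 2*36*(3 - 36))*(-1065) = 1084 + (-2 + 2*36*(-33))*(-1065) = 1084 + (-2 - 2376)*(-1065) = 1084 - 2378*(-1065) = 1084 + 2532570 = 2533654)
L(1133) + Q = -2183 + 2533654 = 2531471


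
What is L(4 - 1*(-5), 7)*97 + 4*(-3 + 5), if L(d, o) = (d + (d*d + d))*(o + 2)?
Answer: 86435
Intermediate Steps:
L(d, o) = (2 + o)*(d² + 2*d) (L(d, o) = (d + (d² + d))*(2 + o) = (d + (d + d²))*(2 + o) = (d² + 2*d)*(2 + o) = (2 + o)*(d² + 2*d))
L(4 - 1*(-5), 7)*97 + 4*(-3 + 5) = ((4 - 1*(-5))*(4 + 2*(4 - 1*(-5)) + 2*7 + (4 - 1*(-5))*7))*97 + 4*(-3 + 5) = ((4 + 5)*(4 + 2*(4 + 5) + 14 + (4 + 5)*7))*97 + 4*2 = (9*(4 + 2*9 + 14 + 9*7))*97 + 8 = (9*(4 + 18 + 14 + 63))*97 + 8 = (9*99)*97 + 8 = 891*97 + 8 = 86427 + 8 = 86435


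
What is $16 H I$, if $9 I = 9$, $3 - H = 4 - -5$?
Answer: $-96$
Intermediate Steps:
$H = -6$ ($H = 3 - \left(4 - -5\right) = 3 - \left(4 + 5\right) = 3 - 9 = -6$)
$I = 1$ ($I = \frac{1}{9} \cdot 9 = 1$)
$16 H I = 16 \left(-6\right) 1 = \left(-96\right) 1 = -96$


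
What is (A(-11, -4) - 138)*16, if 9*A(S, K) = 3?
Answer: -6608/3 ≈ -2202.7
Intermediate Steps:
A(S, K) = 1/3 (A(S, K) = (1/9)*3 = 1/3)
(A(-11, -4) - 138)*16 = (1/3 - 138)*16 = -413/3*16 = -6608/3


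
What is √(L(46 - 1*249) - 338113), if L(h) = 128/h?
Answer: I*√13933324601/203 ≈ 581.48*I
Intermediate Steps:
√(L(46 - 1*249) - 338113) = √(128/(46 - 1*249) - 338113) = √(128/(46 - 249) - 338113) = √(128/(-203) - 338113) = √(128*(-1/203) - 338113) = √(-128/203 - 338113) = √(-68637067/203) = I*√13933324601/203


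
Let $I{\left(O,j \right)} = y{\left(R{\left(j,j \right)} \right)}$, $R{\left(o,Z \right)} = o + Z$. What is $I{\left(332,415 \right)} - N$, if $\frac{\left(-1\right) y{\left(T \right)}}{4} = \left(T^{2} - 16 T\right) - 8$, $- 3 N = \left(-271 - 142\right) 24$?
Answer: $-2705752$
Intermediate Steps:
$N = 3304$ ($N = - \frac{\left(-271 - 142\right) 24}{3} = - \frac{\left(-413\right) 24}{3} = \left(- \frac{1}{3}\right) \left(-9912\right) = 3304$)
$R{\left(o,Z \right)} = Z + o$
$y{\left(T \right)} = 32 - 4 T^{2} + 64 T$ ($y{\left(T \right)} = - 4 \left(\left(T^{2} - 16 T\right) - 8\right) = - 4 \left(-8 + T^{2} - 16 T\right) = 32 - 4 T^{2} + 64 T$)
$I{\left(O,j \right)} = 32 - 16 j^{2} + 128 j$ ($I{\left(O,j \right)} = 32 - 4 \left(j + j\right)^{2} + 64 \left(j + j\right) = 32 - 4 \left(2 j\right)^{2} + 64 \cdot 2 j = 32 - 4 \cdot 4 j^{2} + 128 j = 32 - 16 j^{2} + 128 j$)
$I{\left(332,415 \right)} - N = \left(32 - 16 \cdot 415^{2} + 128 \cdot 415\right) - 3304 = \left(32 - 2755600 + 53120\right) - 3304 = -2702448 - 3304 = -2705752$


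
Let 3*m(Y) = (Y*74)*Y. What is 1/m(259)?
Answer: 3/4963994 ≈ 6.0435e-7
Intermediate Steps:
m(Y) = 74*Y²/3 (m(Y) = ((Y*74)*Y)/3 = ((74*Y)*Y)/3 = (74*Y²)/3 = 74*Y²/3)
1/m(259) = 1/((74/3)*259²) = 1/((74/3)*67081) = 1/(4963994/3) = 3/4963994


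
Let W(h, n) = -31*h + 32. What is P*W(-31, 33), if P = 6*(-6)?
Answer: -35748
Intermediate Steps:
W(h, n) = 32 - 31*h
P = -36
P*W(-31, 33) = -36*(32 - 31*(-31)) = -36*(32 + 961) = -36*993 = -35748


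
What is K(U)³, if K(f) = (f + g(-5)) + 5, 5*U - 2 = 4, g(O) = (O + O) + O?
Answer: -85184/125 ≈ -681.47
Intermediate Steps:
g(O) = 3*O (g(O) = 2*O + O = 3*O)
U = 6/5 (U = ⅖ + (⅕)*4 = ⅖ + ⅘ = 6/5 ≈ 1.2000)
K(f) = -10 + f (K(f) = (f + 3*(-5)) + 5 = (f - 15) + 5 = (-15 + f) + 5 = -10 + f)
K(U)³ = (-10 + 6/5)³ = (-44/5)³ = -85184/125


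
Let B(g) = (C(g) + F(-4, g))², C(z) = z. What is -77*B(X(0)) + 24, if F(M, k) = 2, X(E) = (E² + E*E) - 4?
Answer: -284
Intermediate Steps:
X(E) = -4 + 2*E² (X(E) = (E² + E²) - 4 = 2*E² - 4 = -4 + 2*E²)
B(g) = (2 + g)² (B(g) = (g + 2)² = (2 + g)²)
-77*B(X(0)) + 24 = -77*(2 + (-4 + 2*0²))² + 24 = -77*(2 + (-4 + 2*0))² + 24 = -77*(2 + (-4 + 0))² + 24 = -77*(2 - 4)² + 24 = -77*(-2)² + 24 = -77*4 + 24 = -308 + 24 = -284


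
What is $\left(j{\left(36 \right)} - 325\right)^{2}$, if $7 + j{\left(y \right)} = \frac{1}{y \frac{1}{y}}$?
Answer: $109561$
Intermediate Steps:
$j{\left(y \right)} = -6$ ($j{\left(y \right)} = -7 + \frac{1}{y \frac{1}{y}} = -7 + 1^{-1} = -7 + 1 = -6$)
$\left(j{\left(36 \right)} - 325\right)^{2} = \left(-6 - 325\right)^{2} = \left(-331\right)^{2} = 109561$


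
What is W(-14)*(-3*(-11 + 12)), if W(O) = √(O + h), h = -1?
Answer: -3*I*√15 ≈ -11.619*I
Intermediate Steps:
W(O) = √(-1 + O) (W(O) = √(O - 1) = √(-1 + O))
W(-14)*(-3*(-11 + 12)) = √(-1 - 14)*(-3*(-11 + 12)) = √(-15)*(-3*1) = (I*√15)*(-3) = -3*I*√15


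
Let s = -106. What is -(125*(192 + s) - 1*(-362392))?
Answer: -373142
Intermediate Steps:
-(125*(192 + s) - 1*(-362392)) = -(125*(192 - 106) - 1*(-362392)) = -(125*86 + 362392) = -(10750 + 362392) = -1*373142 = -373142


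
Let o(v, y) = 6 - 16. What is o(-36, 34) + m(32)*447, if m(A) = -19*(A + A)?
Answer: -543562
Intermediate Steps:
m(A) = -38*A
o(v, y) = -10
o(-36, 34) + m(32)*447 = -10 - 38*32*447 = -10 - 1216*447 = -10 - 543552 = -543562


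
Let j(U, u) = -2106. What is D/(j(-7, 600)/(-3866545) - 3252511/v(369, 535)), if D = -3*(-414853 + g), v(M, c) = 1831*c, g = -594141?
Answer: -2293005146113513230/2514783427697 ≈ -9.1181e+5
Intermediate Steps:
D = 3026982 (D = -3*(-414853 - 594141) = -3*(-1008994) = 3026982)
D/(j(-7, 600)/(-3866545) - 3252511/v(369, 535)) = 3026982/(-2106/(-3866545) - 3252511/(1831*535)) = 3026982/(-2106*(-1/3866545) - 3252511/979585) = 3026982/(2106/3866545 - 3252511*1/979585) = 3026982/(2106/3866545 - 3252511/979585) = 3026982/(-2514783427697/757521896765) = 3026982*(-757521896765/2514783427697) = -2293005146113513230/2514783427697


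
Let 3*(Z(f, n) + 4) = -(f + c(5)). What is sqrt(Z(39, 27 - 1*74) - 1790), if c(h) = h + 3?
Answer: I*sqrt(16287)/3 ≈ 42.54*I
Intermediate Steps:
c(h) = 3 + h
Z(f, n) = -20/3 - f/3 (Z(f, n) = -4 + (-(f + (3 + 5)))/3 = -4 + (-(f + 8))/3 = -4 + (-(8 + f))/3 = -4 + (-8 - f)/3 = -4 + (-8/3 - f/3) = -20/3 - f/3)
sqrt(Z(39, 27 - 1*74) - 1790) = sqrt((-20/3 - 1/3*39) - 1790) = sqrt((-20/3 - 13) - 1790) = sqrt(-59/3 - 1790) = sqrt(-5429/3) = I*sqrt(16287)/3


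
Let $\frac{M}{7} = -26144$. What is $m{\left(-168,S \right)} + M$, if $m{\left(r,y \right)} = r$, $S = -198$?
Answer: $-183176$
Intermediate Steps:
$M = -183008$ ($M = 7 \left(-26144\right) = -183008$)
$m{\left(-168,S \right)} + M = -168 - 183008 = -183176$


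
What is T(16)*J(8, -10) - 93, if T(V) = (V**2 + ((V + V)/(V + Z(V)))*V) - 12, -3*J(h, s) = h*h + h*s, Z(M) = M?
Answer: 3881/3 ≈ 1293.7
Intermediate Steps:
J(h, s) = -h**2/3 - h*s/3 (J(h, s) = -(h*h + h*s)/3 = -(h**2 + h*s)/3 = -h**2/3 - h*s/3)
T(V) = -12 + V + V**2 (T(V) = (V**2 + ((V + V)/(V + V))*V) - 12 = (V**2 + ((2*V)/((2*V)))*V) - 12 = (V**2 + ((2*V)*(1/(2*V)))*V) - 12 = (V**2 + 1*V) - 12 = (V**2 + V) - 12 = (V + V**2) - 12 = -12 + V + V**2)
T(16)*J(8, -10) - 93 = (-12 + 16 + 16**2)*(-1/3*8*(8 - 10)) - 93 = (-12 + 16 + 256)*(-1/3*8*(-2)) - 93 = 260*(16/3) - 93 = 4160/3 - 93 = 3881/3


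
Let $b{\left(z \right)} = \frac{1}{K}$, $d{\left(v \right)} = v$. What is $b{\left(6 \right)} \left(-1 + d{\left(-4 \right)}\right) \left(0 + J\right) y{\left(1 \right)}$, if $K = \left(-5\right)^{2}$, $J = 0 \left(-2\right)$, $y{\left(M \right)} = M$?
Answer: $0$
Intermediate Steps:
$J = 0$
$K = 25$
$b{\left(z \right)} = \frac{1}{25}$
$b{\left(6 \right)} \left(-1 + d{\left(-4 \right)}\right) \left(0 + J\right) y{\left(1 \right)} = \frac{\left(-1 - 4\right) \left(0 + 0\right)}{25} \cdot 1 = \frac{\left(-5\right) 0}{25} \cdot 1 = \frac{1}{25} \cdot 0 \cdot 1 = 0 \cdot 1 = 0$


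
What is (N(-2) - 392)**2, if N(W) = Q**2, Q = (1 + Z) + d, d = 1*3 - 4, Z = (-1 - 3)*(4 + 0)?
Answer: 18496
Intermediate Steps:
Z = -16 (Z = -4*4 = -16)
d = -1 (d = 3 - 4 = -1)
Q = -16 (Q = (1 - 16) - 1 = -15 - 1 = -16)
N(W) = 256 (N(W) = (-16)**2 = 256)
(N(-2) - 392)**2 = (256 - 392)**2 = (-136)**2 = 18496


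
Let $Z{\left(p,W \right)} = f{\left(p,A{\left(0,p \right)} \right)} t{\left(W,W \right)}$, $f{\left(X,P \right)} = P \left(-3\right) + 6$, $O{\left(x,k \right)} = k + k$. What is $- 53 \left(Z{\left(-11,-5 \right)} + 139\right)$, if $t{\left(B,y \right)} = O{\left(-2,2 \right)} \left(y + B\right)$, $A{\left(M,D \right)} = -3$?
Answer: $24433$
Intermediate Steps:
$O{\left(x,k \right)} = 2 k$
$t{\left(B,y \right)} = 4 B + 4 y$ ($t{\left(B,y \right)} = 2 \cdot 2 \left(y + B\right) = 4 \left(B + y\right) = 4 B + 4 y$)
$f{\left(X,P \right)} = 6 - 3 P$ ($f{\left(X,P \right)} = - 3 P + 6 = 6 - 3 P$)
$Z{\left(p,W \right)} = 120 W$ ($Z{\left(p,W \right)} = \left(6 - -9\right) \left(4 W + 4 W\right) = \left(6 + 9\right) 8 W = 15 \cdot 8 W = 120 W$)
$- 53 \left(Z{\left(-11,-5 \right)} + 139\right) = - 53 \left(120 \left(-5\right) + 139\right) = - 53 \left(-600 + 139\right) = \left(-53\right) \left(-461\right) = 24433$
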